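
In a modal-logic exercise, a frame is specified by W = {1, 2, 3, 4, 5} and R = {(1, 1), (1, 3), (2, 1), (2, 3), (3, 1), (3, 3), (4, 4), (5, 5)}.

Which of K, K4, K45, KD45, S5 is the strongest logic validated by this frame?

Transitive (axiom 4): yes — every two-step R-path is closed by a direct edge.
Euclidean (axiom 5): yes — any two successors of a common world are R-related.
Serial (axiom D): yes — every world has a successor (e.g. 1 R 1).
Reflexive (axiom T): no — 2 is not related to itself.
So F validates K, K4, K45, KD45; S5 would additionally require R to be reflexive. The strongest is KD45.

KD45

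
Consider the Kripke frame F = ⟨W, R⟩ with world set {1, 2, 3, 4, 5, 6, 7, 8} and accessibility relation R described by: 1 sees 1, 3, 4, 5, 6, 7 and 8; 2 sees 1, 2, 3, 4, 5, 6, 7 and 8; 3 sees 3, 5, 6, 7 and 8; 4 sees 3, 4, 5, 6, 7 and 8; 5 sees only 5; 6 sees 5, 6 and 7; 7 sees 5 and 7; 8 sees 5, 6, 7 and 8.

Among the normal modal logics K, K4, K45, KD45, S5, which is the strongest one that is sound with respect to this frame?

Transitive (axiom 4): yes — every two-step R-path is closed by a direct edge.
Euclidean (axiom 5): no — 1 R 3 and 1 R 4, but not 3 R 4.
Serial (axiom D): yes — every world has a successor (e.g. 1 R 1).
Reflexive (axiom T): yes — every world is R-related to itself.
So F validates K, K4; K45 would additionally require R to be Euclidean. The strongest is K4.

K4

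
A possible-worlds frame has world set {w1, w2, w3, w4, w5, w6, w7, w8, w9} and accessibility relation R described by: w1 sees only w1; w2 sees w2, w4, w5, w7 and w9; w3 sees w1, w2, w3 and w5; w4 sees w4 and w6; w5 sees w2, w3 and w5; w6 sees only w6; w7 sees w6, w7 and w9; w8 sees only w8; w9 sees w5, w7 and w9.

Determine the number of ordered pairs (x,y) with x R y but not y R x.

8

Enumerating: (w2,w4), (w2,w7), (w2,w9), (w3,w1), (w3,w2), (w4,w6), (w7,w6), (w9,w5).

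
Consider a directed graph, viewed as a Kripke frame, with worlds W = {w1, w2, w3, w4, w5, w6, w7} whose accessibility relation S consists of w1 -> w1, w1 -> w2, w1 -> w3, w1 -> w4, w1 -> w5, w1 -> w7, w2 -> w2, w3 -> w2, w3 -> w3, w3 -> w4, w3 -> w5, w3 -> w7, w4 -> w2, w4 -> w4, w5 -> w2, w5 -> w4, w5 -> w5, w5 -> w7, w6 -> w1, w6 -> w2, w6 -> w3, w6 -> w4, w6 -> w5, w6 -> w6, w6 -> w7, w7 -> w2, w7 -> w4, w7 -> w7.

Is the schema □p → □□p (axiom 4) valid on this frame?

Yes

The schema 4 characterises exactly the transitive frames.
Transitive: yes — every two-step S-path is closed by a direct edge.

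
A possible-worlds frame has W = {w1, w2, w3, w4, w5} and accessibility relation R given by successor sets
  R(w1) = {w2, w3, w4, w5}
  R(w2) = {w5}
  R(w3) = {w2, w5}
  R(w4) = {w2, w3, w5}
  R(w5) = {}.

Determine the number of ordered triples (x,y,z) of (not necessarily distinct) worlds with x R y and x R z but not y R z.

Enumerating: (w1,w2,w2), (w1,w2,w3), (w1,w2,w4), (w1,w3,w3), (w1,w3,w4), (w1,w4,w4), (w1,w5,w2), (w1,w5,w3), (w1,w5,w4), (w1,w5,w5), (w2,w5,w5), (w3,w2,w2), … and 8 more.
Total: 20.

20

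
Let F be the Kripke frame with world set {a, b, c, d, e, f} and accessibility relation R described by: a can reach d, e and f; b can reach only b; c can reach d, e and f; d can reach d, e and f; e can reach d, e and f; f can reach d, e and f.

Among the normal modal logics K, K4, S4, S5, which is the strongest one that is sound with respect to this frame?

Transitive (axiom 4): yes — every two-step R-path is closed by a direct edge.
Reflexive (axiom T): no — a is not related to itself.
Euclidean (axiom 5): yes — any two successors of a common world are R-related.
So F validates K, K4; S4 would additionally require R to be reflexive. The strongest is K4.

K4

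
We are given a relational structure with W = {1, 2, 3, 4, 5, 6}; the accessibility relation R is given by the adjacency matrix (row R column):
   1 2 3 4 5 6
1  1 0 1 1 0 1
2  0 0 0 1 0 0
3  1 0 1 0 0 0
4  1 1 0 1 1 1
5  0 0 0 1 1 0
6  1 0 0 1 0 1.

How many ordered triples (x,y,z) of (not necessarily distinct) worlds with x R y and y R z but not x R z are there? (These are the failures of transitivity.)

Enumerating: (1,4,2), (1,4,5), (2,4,1), (2,4,2), (2,4,5), (2,4,6), (3,1,4), (3,1,6), (4,1,3), (5,4,1), (5,4,2), (5,4,6), (6,1,3), (6,4,2), (6,4,5).

15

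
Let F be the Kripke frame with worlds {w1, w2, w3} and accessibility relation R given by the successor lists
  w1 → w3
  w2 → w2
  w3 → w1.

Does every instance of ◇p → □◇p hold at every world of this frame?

No

By correspondence theory, 5 is valid on a frame iff R is Euclidean.
Euclidean: no — w1 R w3 and w1 R w3, but not w3 R w3.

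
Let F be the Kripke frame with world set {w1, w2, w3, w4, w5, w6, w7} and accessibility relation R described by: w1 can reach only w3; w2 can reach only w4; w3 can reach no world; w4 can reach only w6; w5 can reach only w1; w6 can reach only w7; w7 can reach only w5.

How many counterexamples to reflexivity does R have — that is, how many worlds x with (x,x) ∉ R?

Enumerating: w1, w2, w3, w4, w5, w6, w7.

7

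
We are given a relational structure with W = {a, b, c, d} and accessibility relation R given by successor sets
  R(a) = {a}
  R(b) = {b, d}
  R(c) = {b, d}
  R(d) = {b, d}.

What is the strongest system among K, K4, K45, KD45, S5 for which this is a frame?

KD45

Transitive (axiom 4): yes — every two-step R-path is closed by a direct edge.
Euclidean (axiom 5): yes — any two successors of a common world are R-related.
Serial (axiom D): yes — every world has a successor (e.g. a R a).
Reflexive (axiom T): no — c is not related to itself.
So F validates K, K4, K45, KD45; S5 would additionally require R to be reflexive. The strongest is KD45.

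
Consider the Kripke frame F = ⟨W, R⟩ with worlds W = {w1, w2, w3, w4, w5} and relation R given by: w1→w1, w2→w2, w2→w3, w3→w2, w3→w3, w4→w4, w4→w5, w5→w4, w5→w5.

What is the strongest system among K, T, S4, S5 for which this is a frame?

Reflexive (axiom T): yes — every world is R-related to itself.
Transitive (axiom 4): yes — every two-step R-path is closed by a direct edge.
Euclidean (axiom 5): yes — any two successors of a common world are R-related.
So F validates K, T, S4, S5. The strongest is S5.

S5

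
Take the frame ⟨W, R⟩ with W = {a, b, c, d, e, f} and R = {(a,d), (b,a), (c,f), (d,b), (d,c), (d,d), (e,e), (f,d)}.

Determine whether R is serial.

Serial: yes — every world has a successor (e.g. a R d).

Yes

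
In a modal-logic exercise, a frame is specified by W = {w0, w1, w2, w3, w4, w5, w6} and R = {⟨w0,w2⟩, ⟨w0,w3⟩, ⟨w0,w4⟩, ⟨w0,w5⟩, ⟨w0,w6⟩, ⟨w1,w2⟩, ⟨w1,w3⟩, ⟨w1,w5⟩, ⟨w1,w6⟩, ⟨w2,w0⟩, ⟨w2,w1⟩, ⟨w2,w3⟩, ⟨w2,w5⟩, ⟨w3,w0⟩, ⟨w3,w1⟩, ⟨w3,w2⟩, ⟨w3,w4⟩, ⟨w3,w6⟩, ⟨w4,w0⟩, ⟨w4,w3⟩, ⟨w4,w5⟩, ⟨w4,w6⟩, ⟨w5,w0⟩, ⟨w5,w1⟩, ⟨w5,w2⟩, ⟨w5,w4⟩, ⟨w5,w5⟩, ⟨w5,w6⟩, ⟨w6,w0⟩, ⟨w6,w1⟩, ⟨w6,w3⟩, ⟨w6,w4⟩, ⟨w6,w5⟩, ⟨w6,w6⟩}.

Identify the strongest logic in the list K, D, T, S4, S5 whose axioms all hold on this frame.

D

Serial (axiom D): yes — every world has a successor (e.g. w0 R w2).
Reflexive (axiom T): no — w0 is not related to itself.
Transitive (axiom 4): no — w0 R w2 and w2 R w1, but not w0 R w1.
Euclidean (axiom 5): no — w0 R w2 and w0 R w4, but not w2 R w4.
So F validates K, D; T would additionally require R to be reflexive. The strongest is D.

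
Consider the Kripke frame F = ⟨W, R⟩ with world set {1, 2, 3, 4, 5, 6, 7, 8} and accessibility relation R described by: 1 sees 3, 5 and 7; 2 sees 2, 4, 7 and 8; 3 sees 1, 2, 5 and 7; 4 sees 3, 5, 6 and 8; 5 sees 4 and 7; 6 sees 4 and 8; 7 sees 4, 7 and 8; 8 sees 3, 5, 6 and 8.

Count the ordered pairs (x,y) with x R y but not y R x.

15

Enumerating: (1,5), (1,7), (2,4), (2,7), (2,8), (3,2), (3,5), (3,7), (4,3), (4,8), (5,7), (7,4), (7,8), (8,3), (8,5).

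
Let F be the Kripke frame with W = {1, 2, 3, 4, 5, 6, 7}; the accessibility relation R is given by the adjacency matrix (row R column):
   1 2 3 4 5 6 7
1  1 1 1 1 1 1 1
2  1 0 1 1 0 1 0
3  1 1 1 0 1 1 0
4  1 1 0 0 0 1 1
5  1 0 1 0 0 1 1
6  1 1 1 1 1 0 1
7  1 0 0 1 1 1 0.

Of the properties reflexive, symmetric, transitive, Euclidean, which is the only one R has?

Reflexive: no — 2 is not related to itself.
Symmetric: yes — every pair in R has its reverse in R.
Transitive: no — 2 R 1 and 1 R 5, but not 2 R 5.
Euclidean: no — 1 R 2 and 1 R 5, but not 2 R 5.
Only symmetric holds.

symmetric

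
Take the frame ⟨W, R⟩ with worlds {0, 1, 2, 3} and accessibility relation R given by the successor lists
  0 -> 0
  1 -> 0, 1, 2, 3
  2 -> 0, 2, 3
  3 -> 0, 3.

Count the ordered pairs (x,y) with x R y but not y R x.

Enumerating: (1,0), (1,2), (1,3), (2,0), (2,3), (3,0).

6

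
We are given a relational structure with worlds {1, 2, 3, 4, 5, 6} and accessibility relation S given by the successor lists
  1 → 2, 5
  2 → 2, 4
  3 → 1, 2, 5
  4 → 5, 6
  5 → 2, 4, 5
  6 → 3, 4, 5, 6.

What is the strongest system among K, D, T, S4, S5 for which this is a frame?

D

Serial (axiom D): yes — every world has a successor (e.g. 1 S 2).
Reflexive (axiom T): no — 1 is not related to itself.
Transitive (axiom 4): no — 1 S 2 and 2 S 4, but not 1 S 4.
Euclidean (axiom 5): no — 1 S 2 and 1 S 5, but not 2 S 5.
So F validates K, D; T would additionally require S to be reflexive. The strongest is D.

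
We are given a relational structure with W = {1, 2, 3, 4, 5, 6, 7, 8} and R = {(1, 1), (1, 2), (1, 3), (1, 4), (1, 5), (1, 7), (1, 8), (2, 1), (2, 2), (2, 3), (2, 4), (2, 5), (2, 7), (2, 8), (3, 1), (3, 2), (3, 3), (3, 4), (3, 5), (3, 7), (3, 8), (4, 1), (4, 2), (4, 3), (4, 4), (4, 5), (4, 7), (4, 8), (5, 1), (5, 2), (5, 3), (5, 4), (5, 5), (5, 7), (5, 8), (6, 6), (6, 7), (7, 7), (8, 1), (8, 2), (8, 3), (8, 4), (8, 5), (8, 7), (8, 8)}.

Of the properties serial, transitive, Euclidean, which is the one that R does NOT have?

Serial: yes — every world has a successor (e.g. 1 R 1).
Transitive: yes — every two-step R-path is closed by a direct edge.
Euclidean: no — 1 R 7 and 1 R 2, but not 7 R 2.
Only Euclidean fails.

Euclidean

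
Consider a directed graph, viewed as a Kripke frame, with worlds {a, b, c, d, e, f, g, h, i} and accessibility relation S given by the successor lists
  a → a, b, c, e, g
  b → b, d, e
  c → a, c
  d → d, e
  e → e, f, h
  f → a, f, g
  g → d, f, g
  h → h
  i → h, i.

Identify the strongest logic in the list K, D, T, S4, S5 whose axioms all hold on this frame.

Serial (axiom D): yes — every world has a successor (e.g. a S a).
Reflexive (axiom T): yes — every world is S-related to itself.
Transitive (axiom 4): no — a S b and b S d, but not a S d.
Euclidean (axiom 5): no — a S b and a S c, but not b S c.
So F validates K, D, T; S4 would additionally require S to be transitive. The strongest is T.

T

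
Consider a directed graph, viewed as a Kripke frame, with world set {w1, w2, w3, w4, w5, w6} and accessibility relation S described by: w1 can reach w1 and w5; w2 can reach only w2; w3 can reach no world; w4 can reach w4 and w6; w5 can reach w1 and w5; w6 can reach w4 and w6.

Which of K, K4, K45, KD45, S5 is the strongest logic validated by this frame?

Transitive (axiom 4): yes — every two-step S-path is closed by a direct edge.
Euclidean (axiom 5): yes — any two successors of a common world are S-related.
Serial (axiom D): no — w3 has no S-successor.
Reflexive (axiom T): no — w3 is not related to itself.
So F validates K, K4, K45; KD45 would additionally require S to be serial. The strongest is K45.

K45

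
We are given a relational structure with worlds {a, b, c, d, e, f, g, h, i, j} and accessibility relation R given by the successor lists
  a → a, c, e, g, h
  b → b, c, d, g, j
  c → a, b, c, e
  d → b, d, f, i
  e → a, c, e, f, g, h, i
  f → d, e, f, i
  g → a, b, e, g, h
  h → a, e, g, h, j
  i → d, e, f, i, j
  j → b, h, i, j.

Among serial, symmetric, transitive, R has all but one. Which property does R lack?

Serial: yes — every world has a successor (e.g. a R a).
Symmetric: yes — every pair in R has its reverse in R.
Transitive: no — a R c and c R b, but not a R b.
Only transitive fails.

transitive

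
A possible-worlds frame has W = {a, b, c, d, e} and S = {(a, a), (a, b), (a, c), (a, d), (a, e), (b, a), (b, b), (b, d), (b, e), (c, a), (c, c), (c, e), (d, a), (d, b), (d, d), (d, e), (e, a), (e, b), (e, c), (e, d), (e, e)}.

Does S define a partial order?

No

Reflexive: yes — every world is S-related to itself.
Transitive: no — b S a and a S c, but not b S c.
Antisymmetric: no — a S b and b S a with a ≠ b.
So S is not a partial order.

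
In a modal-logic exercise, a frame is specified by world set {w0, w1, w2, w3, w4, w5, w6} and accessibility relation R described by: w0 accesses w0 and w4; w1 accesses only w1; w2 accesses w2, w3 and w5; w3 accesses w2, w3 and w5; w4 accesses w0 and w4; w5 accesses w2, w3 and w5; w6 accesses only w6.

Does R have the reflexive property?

Yes

Reflexive: yes — every world is R-related to itself.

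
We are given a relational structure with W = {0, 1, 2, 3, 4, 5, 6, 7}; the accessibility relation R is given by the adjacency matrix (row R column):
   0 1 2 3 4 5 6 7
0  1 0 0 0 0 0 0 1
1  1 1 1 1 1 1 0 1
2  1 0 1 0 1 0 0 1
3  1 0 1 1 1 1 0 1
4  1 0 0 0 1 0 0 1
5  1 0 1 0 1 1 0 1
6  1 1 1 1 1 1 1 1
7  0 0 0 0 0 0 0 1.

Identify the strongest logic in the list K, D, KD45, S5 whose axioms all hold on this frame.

Serial (axiom D): yes — every world has a successor (e.g. 0 R 0).
Euclidean (axiom 5): no — 1 R 0 and 1 R 2, but not 0 R 2.
Transitive (axiom 4): yes — every two-step R-path is closed by a direct edge.
Reflexive (axiom T): yes — every world is R-related to itself.
So F validates K, D; KD45 would additionally require R to be Euclidean. The strongest is D.

D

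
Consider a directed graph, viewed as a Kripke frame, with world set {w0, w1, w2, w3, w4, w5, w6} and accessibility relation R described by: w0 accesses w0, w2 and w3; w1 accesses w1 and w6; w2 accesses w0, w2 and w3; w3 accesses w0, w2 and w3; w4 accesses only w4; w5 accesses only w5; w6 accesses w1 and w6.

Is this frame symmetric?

Yes

Symmetric: yes — every pair in R has its reverse in R.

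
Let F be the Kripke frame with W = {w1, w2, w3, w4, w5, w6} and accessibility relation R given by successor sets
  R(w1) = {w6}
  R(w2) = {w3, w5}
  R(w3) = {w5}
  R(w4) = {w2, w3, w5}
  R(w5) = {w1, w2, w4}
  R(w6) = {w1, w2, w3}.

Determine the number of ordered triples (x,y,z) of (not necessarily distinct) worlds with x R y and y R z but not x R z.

19

Enumerating: (w1,w6,w1), (w1,w6,w2), (w1,w6,w3), (w2,w5,w1), (w2,w5,w2), (w2,w5,w4), (w3,w5,w1), (w3,w5,w2), (w3,w5,w4), (w4,w5,w1), (w4,w5,w4), (w5,w1,w6), … and 7 more.
Total: 19.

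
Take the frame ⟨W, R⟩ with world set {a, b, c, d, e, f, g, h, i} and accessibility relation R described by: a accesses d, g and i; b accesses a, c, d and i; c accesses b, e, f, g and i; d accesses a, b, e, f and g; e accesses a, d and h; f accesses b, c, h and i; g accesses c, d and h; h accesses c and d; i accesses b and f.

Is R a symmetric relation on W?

No

Symmetric: no — a R g but not g R a.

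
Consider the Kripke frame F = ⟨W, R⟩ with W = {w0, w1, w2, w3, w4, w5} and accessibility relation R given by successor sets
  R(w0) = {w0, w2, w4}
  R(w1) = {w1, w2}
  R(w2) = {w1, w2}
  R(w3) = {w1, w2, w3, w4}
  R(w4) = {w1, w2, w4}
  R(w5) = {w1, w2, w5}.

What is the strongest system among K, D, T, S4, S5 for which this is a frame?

Serial (axiom D): yes — every world has a successor (e.g. w0 R w0).
Reflexive (axiom T): yes — every world is R-related to itself.
Transitive (axiom 4): no — w0 R w2 and w2 R w1, but not w0 R w1.
Euclidean (axiom 5): no — w0 R w2 and w0 R w4, but not w2 R w4.
So F validates K, D, T; S4 would additionally require R to be transitive. The strongest is T.

T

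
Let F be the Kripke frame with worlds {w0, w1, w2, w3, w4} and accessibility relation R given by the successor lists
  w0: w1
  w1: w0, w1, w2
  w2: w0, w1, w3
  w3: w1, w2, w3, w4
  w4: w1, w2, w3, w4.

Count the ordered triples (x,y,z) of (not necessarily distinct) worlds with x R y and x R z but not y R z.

Enumerating: (w1,w0,w0), (w1,w0,w2), (w1,w2,w2), (w2,w0,w0), (w2,w0,w3), (w2,w1,w3), (w2,w3,w0), (w3,w1,w3), (w3,w1,w4), (w3,w2,w2), (w3,w2,w4), (w4,w1,w3), (w4,w1,w4), (w4,w2,w2), (w4,w2,w4).

15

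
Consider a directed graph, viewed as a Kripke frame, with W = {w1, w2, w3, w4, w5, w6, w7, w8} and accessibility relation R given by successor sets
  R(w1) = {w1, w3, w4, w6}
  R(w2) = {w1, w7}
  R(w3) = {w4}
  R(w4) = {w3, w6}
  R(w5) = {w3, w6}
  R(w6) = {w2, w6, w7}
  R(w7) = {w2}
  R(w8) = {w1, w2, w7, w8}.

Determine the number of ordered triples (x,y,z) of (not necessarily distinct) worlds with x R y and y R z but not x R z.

Enumerating: (w1,w6,w2), (w1,w6,w7), (w2,w1,w3), (w2,w1,w4), (w2,w1,w6), (w2,w7,w2), (w3,w4,w3), (w3,w4,w6), (w4,w3,w4), (w4,w6,w2), (w4,w6,w7), (w5,w3,w4), … and 8 more.
Total: 20.

20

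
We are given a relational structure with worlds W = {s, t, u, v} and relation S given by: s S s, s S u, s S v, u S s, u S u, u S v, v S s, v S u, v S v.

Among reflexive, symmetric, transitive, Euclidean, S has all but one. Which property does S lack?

Reflexive: no — t is not related to itself.
Symmetric: yes — every pair in S has its reverse in S.
Transitive: yes — every two-step S-path is closed by a direct edge.
Euclidean: yes — any two successors of a common world are S-related.
Only reflexive fails.

reflexive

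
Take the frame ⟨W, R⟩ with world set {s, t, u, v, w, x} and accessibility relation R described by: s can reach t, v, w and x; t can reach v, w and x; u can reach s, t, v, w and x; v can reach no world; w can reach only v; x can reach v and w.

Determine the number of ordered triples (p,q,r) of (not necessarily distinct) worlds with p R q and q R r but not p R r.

R is transitive; there are no such tuples.

0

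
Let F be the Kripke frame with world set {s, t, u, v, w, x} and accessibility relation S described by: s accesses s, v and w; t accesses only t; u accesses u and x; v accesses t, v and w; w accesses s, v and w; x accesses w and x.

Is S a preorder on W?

Reflexive: yes — every world is S-related to itself.
Transitive: no — s S v and v S t, but not s S t.
So S is not a preorder.

No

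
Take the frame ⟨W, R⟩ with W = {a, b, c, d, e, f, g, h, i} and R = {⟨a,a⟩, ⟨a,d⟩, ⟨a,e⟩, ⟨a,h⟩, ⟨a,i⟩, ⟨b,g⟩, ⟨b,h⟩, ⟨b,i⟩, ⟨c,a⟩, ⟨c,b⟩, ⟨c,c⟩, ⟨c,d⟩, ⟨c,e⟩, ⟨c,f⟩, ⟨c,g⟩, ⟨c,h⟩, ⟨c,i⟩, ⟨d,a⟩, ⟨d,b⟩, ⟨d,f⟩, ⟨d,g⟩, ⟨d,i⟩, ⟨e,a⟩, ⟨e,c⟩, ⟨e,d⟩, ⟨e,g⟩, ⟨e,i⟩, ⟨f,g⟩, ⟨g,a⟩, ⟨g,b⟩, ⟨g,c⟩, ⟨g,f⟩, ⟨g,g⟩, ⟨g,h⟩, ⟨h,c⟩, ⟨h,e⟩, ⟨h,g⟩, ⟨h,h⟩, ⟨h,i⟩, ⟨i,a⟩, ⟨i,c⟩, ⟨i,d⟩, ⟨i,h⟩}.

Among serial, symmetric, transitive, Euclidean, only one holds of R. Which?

Serial: yes — every world has a successor (e.g. a R a).
Symmetric: no — a R h but not h R a.
Transitive: no — a R d and d R b, but not a R b.
Euclidean: no — a R d and a R e, but not d R e.
Only serial holds.

serial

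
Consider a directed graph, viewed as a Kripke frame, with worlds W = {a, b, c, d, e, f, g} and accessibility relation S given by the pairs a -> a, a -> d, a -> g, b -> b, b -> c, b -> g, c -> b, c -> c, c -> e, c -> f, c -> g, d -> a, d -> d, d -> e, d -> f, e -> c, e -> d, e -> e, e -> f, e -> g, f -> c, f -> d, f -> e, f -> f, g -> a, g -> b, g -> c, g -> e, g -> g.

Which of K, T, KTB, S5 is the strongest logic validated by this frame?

KTB

Reflexive (axiom T): yes — every world is S-related to itself.
Symmetric (axiom B): yes — every pair in S has its reverse in S.
Euclidean (axiom 5): no — a S d and a S g, but not d S g.
So F validates K, T, KTB; S5 would additionally require S to be Euclidean. The strongest is KTB.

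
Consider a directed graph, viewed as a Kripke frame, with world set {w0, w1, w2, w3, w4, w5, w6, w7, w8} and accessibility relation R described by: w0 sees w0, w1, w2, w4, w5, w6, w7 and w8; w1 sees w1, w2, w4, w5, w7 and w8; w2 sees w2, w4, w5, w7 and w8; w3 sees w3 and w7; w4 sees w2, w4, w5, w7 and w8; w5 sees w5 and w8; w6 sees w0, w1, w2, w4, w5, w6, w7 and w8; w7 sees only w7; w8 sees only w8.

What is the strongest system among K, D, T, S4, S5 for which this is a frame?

Serial (axiom D): yes — every world has a successor (e.g. w0 R w0).
Reflexive (axiom T): yes — every world is R-related to itself.
Transitive (axiom 4): yes — every two-step R-path is closed by a direct edge.
Euclidean (axiom 5): no — w0 R w1 and w0 R w6, but not w1 R w6.
So F validates K, D, T, S4; S5 would additionally require R to be Euclidean. The strongest is S4.

S4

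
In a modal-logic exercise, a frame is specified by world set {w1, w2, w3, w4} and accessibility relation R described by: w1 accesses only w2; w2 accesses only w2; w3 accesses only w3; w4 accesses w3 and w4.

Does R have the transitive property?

Transitive: yes — every two-step R-path is closed by a direct edge.

Yes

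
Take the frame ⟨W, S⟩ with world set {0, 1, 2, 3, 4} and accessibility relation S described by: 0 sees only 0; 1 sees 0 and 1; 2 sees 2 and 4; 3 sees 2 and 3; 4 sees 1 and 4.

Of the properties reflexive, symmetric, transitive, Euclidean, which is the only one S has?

reflexive

Reflexive: yes — every world is S-related to itself.
Symmetric: no — 1 S 0 but not 0 S 1.
Transitive: no — 2 S 4 and 4 S 1, but not 2 S 1.
Euclidean: no — 1 S 0 and 1 S 1, but not 0 S 1.
Only reflexive holds.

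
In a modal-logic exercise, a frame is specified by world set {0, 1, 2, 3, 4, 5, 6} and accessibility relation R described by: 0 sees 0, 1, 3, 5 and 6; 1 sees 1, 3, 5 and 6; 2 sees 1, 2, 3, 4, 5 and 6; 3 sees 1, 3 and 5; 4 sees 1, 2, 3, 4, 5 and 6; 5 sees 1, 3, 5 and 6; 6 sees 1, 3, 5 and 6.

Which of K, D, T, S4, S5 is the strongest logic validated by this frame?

T

Serial (axiom D): yes — every world has a successor (e.g. 0 R 0).
Reflexive (axiom T): yes — every world is R-related to itself.
Transitive (axiom 4): no — 3 R 1 and 1 R 6, but not 3 R 6.
Euclidean (axiom 5): no — 0 R 3 and 0 R 6, but not 3 R 6.
So F validates K, D, T; S4 would additionally require R to be transitive. The strongest is T.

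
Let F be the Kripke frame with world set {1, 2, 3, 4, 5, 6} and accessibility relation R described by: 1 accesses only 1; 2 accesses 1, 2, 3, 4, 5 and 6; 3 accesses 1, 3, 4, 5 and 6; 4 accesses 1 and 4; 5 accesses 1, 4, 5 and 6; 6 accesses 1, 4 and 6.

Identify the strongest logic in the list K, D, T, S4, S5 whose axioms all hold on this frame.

S4

Serial (axiom D): yes — every world has a successor (e.g. 1 R 1).
Reflexive (axiom T): yes — every world is R-related to itself.
Transitive (axiom 4): yes — every two-step R-path is closed by a direct edge.
Euclidean (axiom 5): no — 2 R 1 and 2 R 3, but not 1 R 3.
So F validates K, D, T, S4; S5 would additionally require R to be Euclidean. The strongest is S4.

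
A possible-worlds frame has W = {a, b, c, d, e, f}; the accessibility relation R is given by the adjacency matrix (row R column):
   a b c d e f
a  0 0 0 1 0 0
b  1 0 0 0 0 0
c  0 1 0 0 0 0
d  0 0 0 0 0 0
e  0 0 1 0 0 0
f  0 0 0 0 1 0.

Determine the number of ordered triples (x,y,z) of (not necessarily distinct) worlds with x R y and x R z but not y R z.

Enumerating: (a,d,d), (b,a,a), (c,b,b), (e,c,c), (f,e,e).

5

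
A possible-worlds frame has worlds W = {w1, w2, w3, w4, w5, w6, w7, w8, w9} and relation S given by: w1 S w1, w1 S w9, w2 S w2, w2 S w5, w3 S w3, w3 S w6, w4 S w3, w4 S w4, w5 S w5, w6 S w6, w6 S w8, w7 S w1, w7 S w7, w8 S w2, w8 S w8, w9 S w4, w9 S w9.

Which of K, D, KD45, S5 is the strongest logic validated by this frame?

Serial (axiom D): yes — every world has a successor (e.g. w1 S w1).
Euclidean (axiom 5): no — w1 S w9 and w1 S w1, but not w9 S w1.
Transitive (axiom 4): no — w1 S w9 and w9 S w4, but not w1 S w4.
Reflexive (axiom T): yes — every world is S-related to itself.
So F validates K, D; KD45 would additionally require S to be Euclidean and transitive. The strongest is D.

D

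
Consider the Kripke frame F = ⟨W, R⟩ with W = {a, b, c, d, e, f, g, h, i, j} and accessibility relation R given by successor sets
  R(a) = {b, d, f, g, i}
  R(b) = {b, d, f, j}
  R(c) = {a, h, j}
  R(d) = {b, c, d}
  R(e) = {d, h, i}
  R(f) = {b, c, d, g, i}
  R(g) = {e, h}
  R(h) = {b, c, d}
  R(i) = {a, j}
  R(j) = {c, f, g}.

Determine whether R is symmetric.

No

Symmetric: no — a R b but not b R a.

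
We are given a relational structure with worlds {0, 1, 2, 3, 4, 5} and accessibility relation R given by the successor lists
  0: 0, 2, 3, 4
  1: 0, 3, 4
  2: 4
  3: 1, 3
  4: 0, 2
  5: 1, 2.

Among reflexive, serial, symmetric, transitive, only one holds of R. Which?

serial

Reflexive: no — 1 is not related to itself.
Serial: yes — every world has a successor (e.g. 0 R 0).
Symmetric: no — 0 R 2 but not 2 R 0.
Transitive: no — 0 R 3 and 3 R 1, but not 0 R 1.
Only serial holds.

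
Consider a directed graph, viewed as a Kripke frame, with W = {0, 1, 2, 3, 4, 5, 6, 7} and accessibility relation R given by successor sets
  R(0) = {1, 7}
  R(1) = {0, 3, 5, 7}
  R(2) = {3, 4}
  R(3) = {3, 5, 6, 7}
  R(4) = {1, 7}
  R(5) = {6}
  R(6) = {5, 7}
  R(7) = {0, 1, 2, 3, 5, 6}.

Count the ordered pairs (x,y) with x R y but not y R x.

Enumerating: (1,3), (1,5), (2,3), (2,4), (3,5), (3,6), (4,1), (4,7), (7,2), (7,5).

10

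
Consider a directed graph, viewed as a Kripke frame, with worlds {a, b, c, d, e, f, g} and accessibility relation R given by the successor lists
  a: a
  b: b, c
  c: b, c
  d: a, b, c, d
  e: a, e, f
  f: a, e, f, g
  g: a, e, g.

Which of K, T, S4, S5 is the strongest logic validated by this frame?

Reflexive (axiom T): yes — every world is R-related to itself.
Transitive (axiom 4): no — e R f and f R g, but not e R g.
Euclidean (axiom 5): no — d R a and d R b, but not a R b.
So F validates K, T; S4 would additionally require R to be transitive. The strongest is T.

T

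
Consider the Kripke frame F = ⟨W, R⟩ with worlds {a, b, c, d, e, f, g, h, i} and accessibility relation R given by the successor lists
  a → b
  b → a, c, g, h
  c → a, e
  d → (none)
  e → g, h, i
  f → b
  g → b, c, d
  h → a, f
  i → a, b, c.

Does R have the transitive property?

Transitive: no — a R b and b R c, but not a R c.

No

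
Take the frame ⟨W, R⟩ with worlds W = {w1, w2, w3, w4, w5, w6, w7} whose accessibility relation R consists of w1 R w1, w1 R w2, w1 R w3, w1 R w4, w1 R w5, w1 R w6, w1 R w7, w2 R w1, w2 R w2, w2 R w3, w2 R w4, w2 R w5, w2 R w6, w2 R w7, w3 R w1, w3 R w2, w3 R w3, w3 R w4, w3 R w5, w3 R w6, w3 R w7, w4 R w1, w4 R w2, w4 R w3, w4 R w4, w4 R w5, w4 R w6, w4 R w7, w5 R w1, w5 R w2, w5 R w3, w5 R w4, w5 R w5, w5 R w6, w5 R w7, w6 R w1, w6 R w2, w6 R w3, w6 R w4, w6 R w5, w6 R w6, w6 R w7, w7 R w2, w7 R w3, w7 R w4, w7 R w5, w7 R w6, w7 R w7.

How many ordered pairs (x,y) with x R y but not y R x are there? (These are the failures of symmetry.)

Enumerating: (w1,w7).

1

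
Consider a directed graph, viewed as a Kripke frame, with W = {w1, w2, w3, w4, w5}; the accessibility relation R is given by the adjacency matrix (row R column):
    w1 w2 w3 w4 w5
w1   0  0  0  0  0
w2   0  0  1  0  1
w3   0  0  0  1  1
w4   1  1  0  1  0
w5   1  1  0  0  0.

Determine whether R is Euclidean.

No

Euclidean: no — w2 R w5 and w2 R w3, but not w5 R w3.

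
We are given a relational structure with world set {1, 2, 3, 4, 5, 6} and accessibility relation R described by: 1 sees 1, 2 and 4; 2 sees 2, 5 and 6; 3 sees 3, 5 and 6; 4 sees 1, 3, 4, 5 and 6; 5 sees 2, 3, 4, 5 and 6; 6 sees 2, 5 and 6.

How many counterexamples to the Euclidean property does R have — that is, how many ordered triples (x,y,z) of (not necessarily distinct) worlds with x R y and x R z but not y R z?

Enumerating: (1,2,1), (1,2,4), (1,4,2), (3,6,3), (4,1,3), (4,1,5), (4,1,6), (4,3,1), (4,3,4), (4,5,1), (4,6,1), (4,6,3), … and 8 more.
Total: 20.

20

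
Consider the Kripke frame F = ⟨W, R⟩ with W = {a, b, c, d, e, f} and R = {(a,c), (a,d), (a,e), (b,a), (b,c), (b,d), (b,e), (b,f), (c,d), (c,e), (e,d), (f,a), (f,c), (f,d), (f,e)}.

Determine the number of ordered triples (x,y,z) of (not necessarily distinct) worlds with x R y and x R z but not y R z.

Enumerating: (a,c,c), (a,d,c), (a,d,d), (a,d,e), (a,e,c), (a,e,e), (b,a,a), (b,a,f), (b,c,a), (b,c,c), (b,c,f), (b,d,a), … and 23 more.
Total: 35.

35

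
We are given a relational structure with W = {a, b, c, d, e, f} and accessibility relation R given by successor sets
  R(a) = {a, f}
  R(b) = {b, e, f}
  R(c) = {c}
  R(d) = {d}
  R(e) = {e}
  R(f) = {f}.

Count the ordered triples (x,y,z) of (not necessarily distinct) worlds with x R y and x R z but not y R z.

5

Enumerating: (a,f,a), (b,e,b), (b,e,f), (b,f,b), (b,f,e).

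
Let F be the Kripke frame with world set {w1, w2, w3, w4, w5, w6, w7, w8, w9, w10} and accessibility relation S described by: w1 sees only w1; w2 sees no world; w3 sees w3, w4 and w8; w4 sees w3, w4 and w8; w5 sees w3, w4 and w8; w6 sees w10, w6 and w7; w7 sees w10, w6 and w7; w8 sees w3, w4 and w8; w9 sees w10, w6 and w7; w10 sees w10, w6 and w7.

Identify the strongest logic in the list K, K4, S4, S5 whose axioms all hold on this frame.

Transitive (axiom 4): yes — every two-step S-path is closed by a direct edge.
Reflexive (axiom T): no — w2 is not related to itself.
Euclidean (axiom 5): yes — any two successors of a common world are S-related.
So F validates K, K4; S4 would additionally require S to be reflexive. The strongest is K4.

K4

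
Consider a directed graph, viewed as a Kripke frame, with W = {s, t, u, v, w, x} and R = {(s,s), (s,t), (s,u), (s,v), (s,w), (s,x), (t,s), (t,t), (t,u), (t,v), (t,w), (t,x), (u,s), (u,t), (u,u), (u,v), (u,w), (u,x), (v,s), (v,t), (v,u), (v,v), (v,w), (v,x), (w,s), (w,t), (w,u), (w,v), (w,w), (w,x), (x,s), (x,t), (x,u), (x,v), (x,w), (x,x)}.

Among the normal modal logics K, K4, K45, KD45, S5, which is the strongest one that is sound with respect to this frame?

Transitive (axiom 4): yes — every two-step R-path is closed by a direct edge.
Euclidean (axiom 5): yes — any two successors of a common world are R-related.
Serial (axiom D): yes — every world has a successor (e.g. s R s).
Reflexive (axiom T): yes — every world is R-related to itself.
So F validates K, K4, K45, KD45, S5. The strongest is S5.

S5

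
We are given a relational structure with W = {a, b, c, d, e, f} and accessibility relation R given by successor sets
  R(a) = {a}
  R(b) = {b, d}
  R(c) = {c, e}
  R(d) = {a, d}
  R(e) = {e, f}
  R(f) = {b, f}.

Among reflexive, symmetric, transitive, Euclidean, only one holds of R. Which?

Reflexive: yes — every world is R-related to itself.
Symmetric: no — b R d but not d R b.
Transitive: no — b R d and d R a, but not b R a.
Euclidean: no — b R d and b R b, but not d R b.
Only reflexive holds.

reflexive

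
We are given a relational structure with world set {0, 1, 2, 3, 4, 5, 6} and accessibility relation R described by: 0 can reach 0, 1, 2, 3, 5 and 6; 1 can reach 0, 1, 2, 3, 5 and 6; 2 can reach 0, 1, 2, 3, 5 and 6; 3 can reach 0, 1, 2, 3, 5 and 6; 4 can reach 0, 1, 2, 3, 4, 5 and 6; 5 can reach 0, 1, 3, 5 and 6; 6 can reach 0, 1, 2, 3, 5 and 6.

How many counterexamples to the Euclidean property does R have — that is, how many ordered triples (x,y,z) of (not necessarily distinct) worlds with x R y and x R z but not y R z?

Enumerating: (0,5,2), (1,5,2), (2,5,2), (3,5,2), (4,0,4), (4,1,4), (4,2,4), (4,3,4), (4,5,2), (4,5,4), (4,6,4), (6,5,2).

12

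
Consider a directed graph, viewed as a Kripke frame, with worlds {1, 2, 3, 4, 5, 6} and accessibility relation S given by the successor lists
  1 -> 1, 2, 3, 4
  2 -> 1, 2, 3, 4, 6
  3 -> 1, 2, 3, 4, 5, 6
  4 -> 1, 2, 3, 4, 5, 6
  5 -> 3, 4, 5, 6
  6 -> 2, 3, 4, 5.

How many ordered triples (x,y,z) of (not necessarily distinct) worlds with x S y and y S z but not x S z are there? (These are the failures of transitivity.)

20

Enumerating: (1,2,6), (1,3,5), (1,3,6), (1,4,5), (1,4,6), (2,3,5), (2,4,5), (2,6,5), (5,3,1), (5,3,2), (5,4,1), (5,4,2), … and 8 more.
Total: 20.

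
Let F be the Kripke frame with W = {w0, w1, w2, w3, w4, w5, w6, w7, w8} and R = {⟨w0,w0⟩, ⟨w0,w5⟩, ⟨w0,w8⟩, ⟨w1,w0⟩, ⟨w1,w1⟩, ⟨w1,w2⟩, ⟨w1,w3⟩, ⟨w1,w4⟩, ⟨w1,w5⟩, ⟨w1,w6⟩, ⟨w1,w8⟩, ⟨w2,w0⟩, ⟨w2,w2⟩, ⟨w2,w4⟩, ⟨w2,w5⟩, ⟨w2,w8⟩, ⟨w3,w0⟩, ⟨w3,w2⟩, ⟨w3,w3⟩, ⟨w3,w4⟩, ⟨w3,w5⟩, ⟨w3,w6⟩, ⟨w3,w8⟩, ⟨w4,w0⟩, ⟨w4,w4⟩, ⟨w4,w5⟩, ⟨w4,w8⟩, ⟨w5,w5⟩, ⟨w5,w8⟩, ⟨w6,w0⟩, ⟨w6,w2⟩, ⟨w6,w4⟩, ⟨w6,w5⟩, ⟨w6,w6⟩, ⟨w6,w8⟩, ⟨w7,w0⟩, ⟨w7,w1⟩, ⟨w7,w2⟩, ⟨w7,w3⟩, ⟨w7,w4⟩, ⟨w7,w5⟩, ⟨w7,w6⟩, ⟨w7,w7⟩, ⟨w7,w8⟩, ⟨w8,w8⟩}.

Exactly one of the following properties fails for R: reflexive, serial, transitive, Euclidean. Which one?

Euclidean

Reflexive: yes — every world is R-related to itself.
Serial: yes — every world has a successor (e.g. w0 R w0).
Transitive: yes — every two-step R-path is closed by a direct edge.
Euclidean: no — w0 R w8 and w0 R w5, but not w8 R w5.
Only Euclidean fails.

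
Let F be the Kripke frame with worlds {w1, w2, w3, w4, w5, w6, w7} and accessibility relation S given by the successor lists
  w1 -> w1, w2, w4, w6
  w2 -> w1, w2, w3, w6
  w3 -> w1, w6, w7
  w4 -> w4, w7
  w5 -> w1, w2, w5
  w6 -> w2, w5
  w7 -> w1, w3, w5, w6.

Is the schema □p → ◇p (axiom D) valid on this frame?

The schema D characterises exactly the serial frames.
Serial: yes — every world has a successor (e.g. w1 S w1).

Yes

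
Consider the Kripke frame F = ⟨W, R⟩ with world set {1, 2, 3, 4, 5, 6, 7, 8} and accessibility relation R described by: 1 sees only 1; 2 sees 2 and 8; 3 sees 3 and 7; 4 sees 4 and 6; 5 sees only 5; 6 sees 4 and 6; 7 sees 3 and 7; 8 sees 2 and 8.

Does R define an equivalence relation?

Yes

Reflexive: yes — every world is R-related to itself.
Symmetric: yes — every pair in R has its reverse in R.
Transitive: yes — every two-step R-path is closed by a direct edge.
So R is an equivalence relation.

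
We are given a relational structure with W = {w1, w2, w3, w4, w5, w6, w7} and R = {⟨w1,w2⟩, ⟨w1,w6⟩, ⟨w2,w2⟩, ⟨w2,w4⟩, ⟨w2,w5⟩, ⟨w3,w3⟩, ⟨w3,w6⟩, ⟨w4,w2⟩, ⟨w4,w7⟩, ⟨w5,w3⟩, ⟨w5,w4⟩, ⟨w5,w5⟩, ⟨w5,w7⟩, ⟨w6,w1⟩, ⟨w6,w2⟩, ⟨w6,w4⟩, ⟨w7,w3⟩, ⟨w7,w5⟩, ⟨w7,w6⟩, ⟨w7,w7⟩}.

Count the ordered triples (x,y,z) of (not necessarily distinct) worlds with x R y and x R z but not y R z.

Enumerating: (w1,w2,w6), (w1,w6,w6), (w2,w4,w4), (w2,w4,w5), (w2,w5,w2), (w3,w6,w3), (w3,w6,w6), (w4,w2,w7), (w4,w7,w2), (w5,w3,w4), (w5,w3,w5), (w5,w3,w7), … and 16 more.
Total: 28.

28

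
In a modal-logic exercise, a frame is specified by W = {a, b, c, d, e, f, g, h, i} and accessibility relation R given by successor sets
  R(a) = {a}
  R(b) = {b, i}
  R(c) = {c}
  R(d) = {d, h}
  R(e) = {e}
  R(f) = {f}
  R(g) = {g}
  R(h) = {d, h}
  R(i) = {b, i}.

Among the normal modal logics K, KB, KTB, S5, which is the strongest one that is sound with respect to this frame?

S5

Symmetric (axiom B): yes — every pair in R has its reverse in R.
Reflexive (axiom T): yes — every world is R-related to itself.
Euclidean (axiom 5): yes — any two successors of a common world are R-related.
So F validates K, KB, KTB, S5. The strongest is S5.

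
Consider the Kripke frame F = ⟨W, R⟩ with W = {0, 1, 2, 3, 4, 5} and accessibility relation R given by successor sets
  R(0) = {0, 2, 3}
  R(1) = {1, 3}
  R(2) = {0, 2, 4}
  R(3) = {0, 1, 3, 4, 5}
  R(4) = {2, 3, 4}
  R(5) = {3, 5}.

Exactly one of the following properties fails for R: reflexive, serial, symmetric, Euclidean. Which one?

Reflexive: yes — every world is R-related to itself.
Serial: yes — every world has a successor (e.g. 0 R 0).
Symmetric: yes — every pair in R has its reverse in R.
Euclidean: no — 0 R 2 and 0 R 3, but not 2 R 3.
Only Euclidean fails.

Euclidean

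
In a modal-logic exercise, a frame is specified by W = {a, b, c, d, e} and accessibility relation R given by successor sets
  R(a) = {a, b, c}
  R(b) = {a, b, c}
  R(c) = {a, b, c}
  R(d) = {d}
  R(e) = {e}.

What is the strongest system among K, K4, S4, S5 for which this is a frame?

Transitive (axiom 4): yes — every two-step R-path is closed by a direct edge.
Reflexive (axiom T): yes — every world is R-related to itself.
Euclidean (axiom 5): yes — any two successors of a common world are R-related.
So F validates K, K4, S4, S5. The strongest is S5.

S5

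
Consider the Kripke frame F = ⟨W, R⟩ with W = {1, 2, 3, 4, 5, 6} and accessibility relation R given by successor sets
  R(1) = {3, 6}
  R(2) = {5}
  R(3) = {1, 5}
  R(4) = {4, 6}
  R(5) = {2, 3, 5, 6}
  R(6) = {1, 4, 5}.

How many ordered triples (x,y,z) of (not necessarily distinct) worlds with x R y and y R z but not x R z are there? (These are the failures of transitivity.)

Enumerating: (1,3,1), (1,3,5), (1,6,1), (1,6,4), (1,6,5), (2,5,2), (2,5,3), (2,5,6), (3,1,3), (3,1,6), (3,5,2), (3,5,3), … and 12 more.
Total: 24.

24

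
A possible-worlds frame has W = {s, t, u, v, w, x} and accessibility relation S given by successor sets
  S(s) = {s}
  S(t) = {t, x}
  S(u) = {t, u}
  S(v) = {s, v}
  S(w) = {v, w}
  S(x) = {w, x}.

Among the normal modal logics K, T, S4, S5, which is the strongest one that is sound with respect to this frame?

T

Reflexive (axiom T): yes — every world is S-related to itself.
Transitive (axiom 4): no — t S x and x S w, but not t S w.
Euclidean (axiom 5): no — t S x and t S t, but not x S t.
So F validates K, T; S4 would additionally require S to be transitive. The strongest is T.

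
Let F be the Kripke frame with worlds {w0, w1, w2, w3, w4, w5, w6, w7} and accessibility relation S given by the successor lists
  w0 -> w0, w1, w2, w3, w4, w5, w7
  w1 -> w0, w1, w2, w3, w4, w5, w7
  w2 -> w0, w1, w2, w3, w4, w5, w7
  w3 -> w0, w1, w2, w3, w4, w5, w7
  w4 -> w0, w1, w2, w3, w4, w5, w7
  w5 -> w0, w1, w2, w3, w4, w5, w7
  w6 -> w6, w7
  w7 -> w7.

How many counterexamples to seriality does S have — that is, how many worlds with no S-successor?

S is serial; there are no such worlds.

0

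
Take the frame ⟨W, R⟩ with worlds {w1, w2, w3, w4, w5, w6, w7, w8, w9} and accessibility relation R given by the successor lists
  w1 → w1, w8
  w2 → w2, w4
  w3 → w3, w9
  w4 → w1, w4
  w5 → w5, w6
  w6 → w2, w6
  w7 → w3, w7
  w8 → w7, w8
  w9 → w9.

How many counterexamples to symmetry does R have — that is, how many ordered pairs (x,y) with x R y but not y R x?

8

Enumerating: (w1,w8), (w2,w4), (w3,w9), (w4,w1), (w5,w6), (w6,w2), (w7,w3), (w8,w7).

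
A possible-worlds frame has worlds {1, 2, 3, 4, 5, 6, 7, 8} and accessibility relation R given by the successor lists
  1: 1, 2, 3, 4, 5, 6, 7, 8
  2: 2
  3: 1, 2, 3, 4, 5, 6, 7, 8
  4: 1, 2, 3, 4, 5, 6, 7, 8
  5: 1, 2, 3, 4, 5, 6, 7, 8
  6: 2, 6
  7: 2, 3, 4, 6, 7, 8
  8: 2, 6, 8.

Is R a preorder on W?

No

Reflexive: yes — every world is R-related to itself.
Transitive: no — 7 R 3 and 3 R 1, but not 7 R 1.
So R is not a preorder.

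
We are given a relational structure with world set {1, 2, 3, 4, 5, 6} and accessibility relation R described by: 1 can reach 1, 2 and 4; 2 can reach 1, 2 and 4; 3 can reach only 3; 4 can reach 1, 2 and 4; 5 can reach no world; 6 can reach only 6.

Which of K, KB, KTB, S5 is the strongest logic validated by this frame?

KB

Symmetric (axiom B): yes — every pair in R has its reverse in R.
Reflexive (axiom T): no — 5 is not related to itself.
Euclidean (axiom 5): yes — any two successors of a common world are R-related.
So F validates K, KB; KTB would additionally require R to be reflexive. The strongest is KB.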